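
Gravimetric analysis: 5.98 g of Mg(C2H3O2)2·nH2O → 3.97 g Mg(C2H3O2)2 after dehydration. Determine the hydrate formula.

Mg(C2H3O2)2·4H2O

Mass of water lost = 5.98 − 3.97 = 2.01 g → 2.01 / 18.02 = 0.1115 mol H2O
Molar mass of Mg(C2H3O2)2 = 142.40 g/mol → mol Mg(C2H3O2)2 = 3.97 / 142.40 = 0.02788
n = 0.1115 / 0.02788 = 4.00 ≈ 4 → Mg(C2H3O2)2·4H2O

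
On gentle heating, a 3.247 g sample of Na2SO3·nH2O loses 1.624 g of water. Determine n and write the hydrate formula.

Mass of anhydrous Na2SO3 = 3.247 − 1.624 = 1.623 g
mol H2O = 1.624 / 18.02 = 0.09012
Molar mass of Na2SO3 = 126.05 g/mol → mol Na2SO3 = 1.623 / 126.05 = 0.01288
n = 0.09012 / 0.01288 = 7.00 ≈ 7 → Na2SO3·7H2O

Na2SO3·7H2O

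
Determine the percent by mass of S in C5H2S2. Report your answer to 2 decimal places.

Molar mass = 5(12.01) + 2(1.008) + 2(32.07) = 126.206 g/mol
Mass of S per mole = 2 × 32.07 = 64.140 g
% S = 64.140 / 126.206 × 100 = 50.82%

50.82%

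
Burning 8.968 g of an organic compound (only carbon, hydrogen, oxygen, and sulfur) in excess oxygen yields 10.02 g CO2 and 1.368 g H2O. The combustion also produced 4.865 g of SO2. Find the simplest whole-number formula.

C3H2O3S

mol C = 10.02 / 44.01 = 0.2277; mass C = 0.2277 × 12.01 = 2.734 g
mol H = 2 × (1.368 / 18.02) = 0.1518; mass H = 0.1518 × 1.008 = 0.1530 g
mol S = 4.865 / 64.07 = 0.07593; mass S = 2.435 g
mass O = 8.968 − (5.323) = 3.645 g → mol O = 0.2278
Ratios (÷ 0.07593): C 2.998, H 2.000, O 3.001, S 1.000
≈ 3:2:3:1 → C3H2O3S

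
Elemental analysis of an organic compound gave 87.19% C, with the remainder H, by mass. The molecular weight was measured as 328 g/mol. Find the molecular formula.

C24H42

Assume 100 g: 87.19 g C, 12.81 g H.
C: 87.19 g ÷ 12.01 g/mol = 7.26 mol
H: 12.81 g ÷ 1.008 g/mol = 12.71 mol
Divide by the smallest (7.26 mol C): C 1.000, H 1.751
×4: C 4.00, H 7.00 → C4H7
Empirical-formula mass = 55.10 g/mol
n = 328 / 55.10 = 5.95 ≈ 6
Molecular formula = (C4H7)×6 = C24H42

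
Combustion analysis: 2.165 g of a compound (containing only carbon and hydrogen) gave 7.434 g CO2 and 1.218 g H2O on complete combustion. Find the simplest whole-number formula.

C5H4

mol C = 7.434 / 44.01 = 0.1689; mass C = 0.1689 × 12.01 = 2.029 g
mol H = 2 × (1.218 / 18.02) = 0.1352; mass H = 0.1352 × 1.008 = 0.1363 g
Smallest is H at 0.1352 mol; normalising gives C 1.250, H 1.000
Scaling by 4: C 5.00, H 4.00 → C5H4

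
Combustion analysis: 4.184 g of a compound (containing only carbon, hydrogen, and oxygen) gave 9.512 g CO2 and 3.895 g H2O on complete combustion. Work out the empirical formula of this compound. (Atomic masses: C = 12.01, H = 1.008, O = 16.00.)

C3H6O

mol C = 9.512 / 44.01 = 0.2161; mass C = 0.2161 × 12.01 = 2.596 g
mol H = 2 × (3.895 / 18.02) = 0.4323; mass H = 0.4323 × 1.008 = 0.4358 g
mass O = 4.184 − (3.032) = 1.152 g → mol O = 0.07203
Divide by the smallest (0.07203 mol O): C 3.001, H 6.002, O 1.000
Ratio ≈ 3:6:1, so the empirical formula is C3H6O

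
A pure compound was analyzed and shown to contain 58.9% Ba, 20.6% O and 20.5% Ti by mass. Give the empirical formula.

BaO3Ti

Assume 100 g: 58.9 g Ba, 20.6 g O, 20.5 g Ti.
n(Ba) = 58.9/137.33 = 0.4289, n(O) = 20.6/16.00 = 1.288, n(Ti) = 20.5/47.87 = 0.4282
Smallest is Ti at 0.4282 mol; normalising gives Ba 1.002, O 3.006, Ti 1.000
Ratio ≈ 1:3:1, so the empirical formula is BaO3Ti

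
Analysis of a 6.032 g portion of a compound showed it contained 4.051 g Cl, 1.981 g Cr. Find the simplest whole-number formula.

Cl3Cr

Cl: 4.051 g ÷ 35.45 g/mol = 0.1143 mol
Cr: 1.981 g ÷ 52.00 g/mol = 0.0381 mol
Divide by the smallest (0.0381 mol Cr): Cl 3.000, Cr 1.000
Ratio ≈ 3:1, so the empirical formula is Cl3Cr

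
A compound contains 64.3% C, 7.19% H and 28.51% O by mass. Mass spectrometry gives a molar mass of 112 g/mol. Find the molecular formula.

Assume 100 g: 64.3 g C, 7.19 g H, 28.51 g O.
Moles — C: 64.3 / 12.01 = 5.354 mol; H: 7.19 / 1.008 = 7.133 mol; O: 28.51 / 16.00 = 1.782 mol
Ratios (÷ 1.782): C 3.005, H 4.003, O 1.000
≈ 3:4:1 → C3H4O
Empirical-formula mass = 56.06 g/mol
n = 112 / 56.06 = 2.00 ≈ 2
Molecular formula = (C3H4O)×2 = C6H8O2

C6H8O2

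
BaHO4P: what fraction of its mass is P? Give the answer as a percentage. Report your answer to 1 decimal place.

Molar mass = 1(137.33) + 1(1.008) + 4(16.00) + 1(30.97) = 233.308 g/mol
Mass of P per mole = 1 × 30.97 = 30.970 g
% P = 30.970 / 233.308 × 100 = 13.3%

13.3%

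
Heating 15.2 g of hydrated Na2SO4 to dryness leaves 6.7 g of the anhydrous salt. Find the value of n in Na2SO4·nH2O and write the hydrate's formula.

Mass of water lost = 15.2 − 6.7 = 8.5 g → 8.5 / 18.02 = 0.4717 mol H2O
Molar mass of Na2SO4 = 142.05 g/mol → mol Na2SO4 = 6.7 / 142.05 = 0.04717
n = 0.4717 / 0.04717 = 10.00 ≈ 10 → Na2SO4·10H2O

Na2SO4·10H2O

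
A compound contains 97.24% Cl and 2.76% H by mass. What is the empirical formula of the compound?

Assume 100 g: 97.24 g Cl, 2.76 g H.
n(Cl) = 97.24/35.45 = 2.743, n(H) = 2.76/1.008 = 2.738
Smallest is H at 2.738 mol; normalising gives Cl 1.002, H 1.000
≈ 1:1 → ClH

ClH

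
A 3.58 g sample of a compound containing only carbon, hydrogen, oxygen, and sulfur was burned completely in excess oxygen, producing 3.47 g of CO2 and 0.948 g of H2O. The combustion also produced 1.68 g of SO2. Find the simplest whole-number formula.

mol C = 3.47 / 44.01 = 0.07885; mass C = 0.07885 × 12.01 = 0.9469 g
mol H = 2 × (0.948 / 18.02) = 0.1052; mass H = 0.1052 × 1.008 = 0.1061 g
mol S = 1.68 / 64.07 = 0.02622; mass S = 0.8409 g
mass O = 3.58 − (1.894) = 1.686 g → mol O = 0.1054
Smallest is S at 0.02622 mol; normalising gives C 3.007, H 4.013, O 4.019, S 1.000
→ C3H4O4S

C3H4O4S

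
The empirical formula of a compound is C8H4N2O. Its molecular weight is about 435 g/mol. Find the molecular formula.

Empirical-formula mass = 144.13 g/mol
n = 435 / 144.13 = 3.02 ≈ 3
Molecular formula = (C8H4N2O)3 = C24H12N6O3

C24H12N6O3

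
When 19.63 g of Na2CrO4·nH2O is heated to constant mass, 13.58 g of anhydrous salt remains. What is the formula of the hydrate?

Na2CrO4·4H2O

Mass of water lost = 19.63 − 13.58 = 6.05 g → 6.05 / 18.02 = 0.3357 mol H2O
Molar mass of Na2CrO4 = 161.98 g/mol → mol Na2CrO4 = 13.58 / 161.98 = 0.08384
n = 0.3357 / 0.08384 = 4.00 ≈ 4 → Na2CrO4·4H2O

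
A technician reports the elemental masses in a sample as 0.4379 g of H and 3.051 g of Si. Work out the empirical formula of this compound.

n(H) = 0.4379/1.008 = 0.4344, n(Si) = 3.051/28.09 = 0.1086
Divide by the smallest (0.1086 mol Si): H 4.000, Si 1.000
Ratio ≈ 4:1, so the empirical formula is H4Si

H4Si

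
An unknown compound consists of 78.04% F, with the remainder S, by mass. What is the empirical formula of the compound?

F6S

Assume 100 g: 78.04 g F, 21.96 g S.
n(F) = 78.04/19.00 = 4.107, n(S) = 21.96/32.07 = 0.6848
Ratios (÷ 0.6848): F 5.998, S 1.000
≈ 6:1 → F6S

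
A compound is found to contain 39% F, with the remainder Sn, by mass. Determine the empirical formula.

F4Sn

Assume 100 g: 39 g F, 61 g Sn.
F: 39 g ÷ 19.00 g/mol = 2.053 mol
Sn: 61 g ÷ 118.71 g/mol = 0.5139 mol
Divide by the smallest (0.5139 mol Sn): F 3.995, Sn 1.000
≈ 4:1 → F4Sn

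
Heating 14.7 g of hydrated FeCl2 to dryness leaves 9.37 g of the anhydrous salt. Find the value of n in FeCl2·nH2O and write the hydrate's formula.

FeCl2·4H2O

Mass of water lost = 14.7 − 9.37 = 5.33 g → 5.33 / 18.02 = 0.2958 mol H2O
Molar mass of FeCl2 = 126.75 g/mol → mol FeCl2 = 9.37 / 126.75 = 0.07393
n = 0.2958 / 0.07393 = 4.00 ≈ 4 → FeCl2·4H2O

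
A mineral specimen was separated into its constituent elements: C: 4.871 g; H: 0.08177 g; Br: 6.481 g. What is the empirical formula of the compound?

n(C) = 4.871/12.01 = 0.4056, n(H) = 0.08177/1.008 = 0.08112, n(Br) = 6.481/79.90 = 0.08111
Divide by the smallest (0.08111 mol Br): C 5.000, H 1.000, Br 1.000
→ C5HBr

C5HBr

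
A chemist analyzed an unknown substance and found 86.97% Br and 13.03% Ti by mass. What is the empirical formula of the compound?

Br4Ti

Assume 100 g: 86.97 g Br, 13.03 g Ti.
Br: 86.97 g ÷ 79.90 g/mol = 1.088 mol
Ti: 13.03 g ÷ 47.87 g/mol = 0.2722 mol
Smallest is Ti at 0.2722 mol; normalising gives Br 3.999, Ti 1.000
Ratio ≈ 4:1, so the empirical formula is Br4Ti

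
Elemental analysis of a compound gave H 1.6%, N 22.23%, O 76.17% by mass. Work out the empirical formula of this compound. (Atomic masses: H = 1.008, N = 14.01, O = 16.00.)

Assume 100 g: 1.6 g H, 22.23 g N, 76.17 g O.
n(H) = 1.6/1.008 = 1.587, n(N) = 22.23/14.01 = 1.587, n(O) = 76.17/16.00 = 4.761
Smallest is N at 1.587 mol; normalising gives H 1.000, N 1.000, O 3.000
≈ 1:1:3 → HNO3

HNO3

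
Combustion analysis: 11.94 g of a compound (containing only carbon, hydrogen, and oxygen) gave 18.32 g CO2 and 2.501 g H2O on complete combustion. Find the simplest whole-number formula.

C3H2O3

mol C = 18.32 / 44.01 = 0.4163; mass C = 0.4163 × 12.01 = 4.999 g
mol H = 2 × (2.501 / 18.02) = 0.2776; mass H = 0.2776 × 1.008 = 0.2798 g
mass O = 11.94 − (5.279) = 6.661 g → mol O = 0.4163
Smallest is H at 0.2776 mol; normalising gives C 1.500, H 1.000, O 1.500
×2: C 3.00, H 2.00, O 3.00 → C3H2O3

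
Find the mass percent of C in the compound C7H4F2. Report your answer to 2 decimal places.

66.67%

Molar mass = 7(12.01) + 4(1.008) + 2(19.00) = 126.102 g/mol
Mass of C per mole = 7 × 12.01 = 84.070 g
% C = 84.070 / 126.102 × 100 = 66.67%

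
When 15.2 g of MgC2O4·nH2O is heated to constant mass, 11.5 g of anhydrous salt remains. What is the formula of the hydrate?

Mass of water lost = 15.2 − 11.5 = 3.7 g → 3.7 / 18.02 = 0.2053 mol H2O
Molar mass of MgC2O4 = 112.33 g/mol → mol MgC2O4 = 11.5 / 112.33 = 0.1024
n = 0.2053 / 0.1024 = 2.01 ≈ 2 → MgC2O4·2H2O

MgC2O4·2H2O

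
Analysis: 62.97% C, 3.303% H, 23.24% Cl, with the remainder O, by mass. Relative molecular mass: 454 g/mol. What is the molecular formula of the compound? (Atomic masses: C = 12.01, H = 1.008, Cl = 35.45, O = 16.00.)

Assume 100 g: 62.97 g C, 3.303 g H, 23.24 g Cl, 10.487 g O.
C: 62.97 g ÷ 12.01 g/mol = 5.243 mol
H: 3.303 g ÷ 1.008 g/mol = 3.277 mol
Cl: 23.24 g ÷ 35.45 g/mol = 0.6556 mol
O: 10.487 g ÷ 16.00 g/mol = 0.6554 mol
Divide by the smallest (0.6554 mol O): C 7.999, H 4.999, Cl 1.000, O 1.000
Ratio ≈ 8:5:1:1, so the empirical formula is C8H5ClO
Empirical-formula mass = 152.57 g/mol
n = 454 / 152.57 = 2.98 ≈ 3
Molecular formula = (C8H5ClO)×3 = C24H15Cl3O3

C24H15Cl3O3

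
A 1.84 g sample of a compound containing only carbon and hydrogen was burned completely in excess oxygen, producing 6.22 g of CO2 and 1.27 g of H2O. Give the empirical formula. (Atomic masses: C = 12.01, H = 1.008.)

mol C = 6.22 / 44.01 = 0.1413; mass C = 0.1413 × 12.01 = 1.697 g
mol H = 2 × (1.27 / 18.02) = 0.1410; mass H = 0.1410 × 1.008 = 0.1421 g
Divide by the smallest (0.141 mol H): C 1.003, H 1.000
Ratio ≈ 1:1, so the empirical formula is CH

CH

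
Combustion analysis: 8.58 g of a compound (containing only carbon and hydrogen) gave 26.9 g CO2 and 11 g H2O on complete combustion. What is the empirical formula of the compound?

CH2

mol C = 26.9 / 44.01 = 0.6112; mass C = 0.6112 × 12.01 = 7.341 g
mol H = 2 × (11 / 18.02) = 1.221; mass H = 1.221 × 1.008 = 1.231 g
Smallest is C at 0.6112 mol; normalising gives C 1.000, H 1.997
→ CH2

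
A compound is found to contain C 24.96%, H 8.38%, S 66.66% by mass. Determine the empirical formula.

CH4S

Assume 100 g: 24.96 g C, 8.38 g H, 66.66 g S.
n(C) = 24.96/12.01 = 2.078, n(H) = 8.38/1.008 = 8.313, n(S) = 66.66/32.07 = 2.079
Ratios (÷ 2.078): C 1.000, H 4.000, S 1.000
→ CH4S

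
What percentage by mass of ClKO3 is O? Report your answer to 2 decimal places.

Molar mass = 1(35.45) + 1(39.10) + 3(16.00) = 122.550 g/mol
Mass of O per mole = 3 × 16.00 = 48.000 g
% O = 48.000 / 122.550 × 100 = 39.17%

39.17%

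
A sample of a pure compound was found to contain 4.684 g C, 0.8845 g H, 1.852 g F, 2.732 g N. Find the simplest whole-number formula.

n(C) = 4.684/12.01 = 0.39, n(H) = 0.8845/1.008 = 0.8775, n(F) = 1.852/19.00 = 0.09747, n(N) = 2.732/14.01 = 0.195
Ratios (÷ 0.09747): C 4.001, H 9.002, F 1.000, N 2.001
→ C4H9FN2

C4H9FN2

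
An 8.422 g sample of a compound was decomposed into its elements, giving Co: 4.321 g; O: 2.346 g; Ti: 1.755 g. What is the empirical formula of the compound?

Co2O4Ti

n(Co) = 4.321/58.93 = 0.07332, n(O) = 2.346/16.00 = 0.1466, n(Ti) = 1.755/47.87 = 0.03666
Ratios (÷ 0.03666): Co 2.000, O 3.999, Ti 1.000
≈ 2:4:1 → Co2O4Ti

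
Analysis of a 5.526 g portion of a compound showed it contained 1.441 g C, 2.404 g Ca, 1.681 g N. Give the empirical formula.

n(C) = 1.441/12.01 = 0.12, n(Ca) = 2.404/40.08 = 0.05998, n(N) = 1.681/14.01 = 0.12
Smallest is Ca at 0.05998 mol; normalising gives C 2.000, Ca 1.000, N 2.000
Ratio ≈ 2:1:2, so the empirical formula is C2CaN2

C2CaN2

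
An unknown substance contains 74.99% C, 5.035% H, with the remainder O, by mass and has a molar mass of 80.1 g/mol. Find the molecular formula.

C5H4O

Assume 100 g: 74.99 g C, 5.035 g H, 19.975 g O.
C: 74.99 g ÷ 12.01 g/mol = 6.244 mol
H: 5.035 g ÷ 1.008 g/mol = 4.995 mol
O: 19.975 g ÷ 16.00 g/mol = 1.248 mol
Divide by the smallest (1.248 mol O): C 5.001, H 4.001, O 1.000
→ C5H4O
Empirical-formula mass = 80.08 g/mol
n = 80.1 / 80.08 = 1.00 ≈ 1
Molecular formula = empirical formula = C5H4O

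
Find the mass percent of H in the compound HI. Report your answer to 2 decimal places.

Molar mass = 1(1.008) + 1(126.90) = 127.908 g/mol
Mass of H per mole = 1 × 1.008 = 1.008 g
% H = 1.008 / 127.908 × 100 = 0.79%

0.79%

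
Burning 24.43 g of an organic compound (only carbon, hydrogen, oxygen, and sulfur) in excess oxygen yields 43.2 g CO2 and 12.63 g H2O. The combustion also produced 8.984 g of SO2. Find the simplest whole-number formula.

mol C = 43.2 / 44.01 = 0.9816; mass C = 0.9816 × 12.01 = 11.79 g
mol H = 2 × (12.63 / 18.02) = 1.402; mass H = 1.402 × 1.008 = 1.413 g
mol S = 8.984 / 64.07 = 0.1402; mass S = 4.497 g
mass O = 24.43 − (17.70) = 6.731 g → mol O = 0.4207
Divide by the smallest (0.1402 mol S): C 7.000, H 9.997, O 3.000, S 1.000
Ratio ≈ 7:10:3:1, so the empirical formula is C7H10O3S

C7H10O3S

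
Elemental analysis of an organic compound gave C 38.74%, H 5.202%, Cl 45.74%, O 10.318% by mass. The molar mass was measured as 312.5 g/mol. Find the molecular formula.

C10H16Cl4O2

Assume 100 g: 38.74 g C, 5.202 g H, 45.74 g Cl, 10.318 g O.
Moles — C: 38.74 / 12.01 = 3.226 mol; H: 5.202 / 1.008 = 5.161 mol; Cl: 45.74 / 35.45 = 1.29 mol; O: 10.318 / 16.00 = 0.6449 mol
Ratios (÷ 0.6449): C 5.002, H 8.003, Cl 2.001, O 1.000
≈ 5:8:2:1 → C5H8Cl2O
Empirical-formula mass = 155.01 g/mol
n = 312.5 / 155.01 = 2.02 ≈ 2
Molecular formula = (C5H8Cl2O)×2 = C10H16Cl4O2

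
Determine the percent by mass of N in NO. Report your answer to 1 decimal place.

Molar mass = 1(14.01) + 1(16.00) = 30.010 g/mol
Mass of N per mole = 1 × 14.01 = 14.010 g
% N = 14.010 / 30.010 × 100 = 46.7%

46.7%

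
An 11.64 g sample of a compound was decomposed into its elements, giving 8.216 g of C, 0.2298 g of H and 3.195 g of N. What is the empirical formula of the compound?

Moles — C: 8.216 / 12.01 = 0.6841 mol; H: 0.2298 / 1.008 = 0.228 mol; N: 3.195 / 14.01 = 0.2281 mol
Divide by the smallest (0.228 mol H): C 3.001, H 1.000, N 1.000
Ratio ≈ 3:1:1, so the empirical formula is C3HN

C3HN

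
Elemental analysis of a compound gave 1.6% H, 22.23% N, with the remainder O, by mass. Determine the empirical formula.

HNO3

Assume 100 g: 1.6 g H, 22.23 g N, 76.17 g O.
Moles — H: 1.6 / 1.008 = 1.587 mol; N: 22.23 / 14.01 = 1.587 mol; O: 76.17 / 16.00 = 4.761 mol
Ratios (÷ 1.587): H 1.000, N 1.000, O 3.000
≈ 1:1:3 → HNO3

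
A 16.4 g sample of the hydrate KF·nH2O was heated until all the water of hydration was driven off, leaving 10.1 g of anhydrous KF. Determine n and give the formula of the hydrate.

KF·2H2O

Mass of water lost = 16.4 − 10.1 = 6.3 g → 6.3 / 18.02 = 0.3496 mol H2O
Molar mass of KF = 58.10 g/mol → mol KF = 10.1 / 58.10 = 0.1738
n = 0.3496 / 0.1738 = 2.01 ≈ 2 → KF·2H2O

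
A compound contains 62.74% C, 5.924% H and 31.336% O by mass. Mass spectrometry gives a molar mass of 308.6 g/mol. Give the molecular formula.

Assume 100 g: 62.74 g C, 5.924 g H, 31.336 g O.
C: 62.74 g ÷ 12.01 g/mol = 5.224 mol
H: 5.924 g ÷ 1.008 g/mol = 5.877 mol
O: 31.336 g ÷ 16.00 g/mol = 1.958 mol
Ratios (÷ 1.958): C 2.667, H 3.001, O 1.000
Multiply by 3: C 8.00, H 9.00, O 3.00 → C8H9O3
Empirical-formula mass = 153.15 g/mol
n = 308.6 / 153.15 = 2.01 ≈ 2
Molecular formula = (C8H9O3)×2 = C16H18O6

C16H18O6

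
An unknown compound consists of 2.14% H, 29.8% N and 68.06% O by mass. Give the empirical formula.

HNO2

Assume 100 g: 2.14 g H, 29.8 g N, 68.06 g O.
n(H) = 2.14/1.008 = 2.123, n(N) = 29.8/14.01 = 2.127, n(O) = 68.06/16.00 = 4.254
Ratios (÷ 2.123): H 1.000, N 1.002, O 2.004
→ HNO2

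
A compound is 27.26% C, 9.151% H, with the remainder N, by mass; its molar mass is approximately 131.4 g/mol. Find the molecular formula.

Assume 100 g: 27.26 g C, 9.151 g H, 63.589 g N.
Moles — C: 27.26 / 12.01 = 2.27 mol; H: 9.151 / 1.008 = 9.078 mol; N: 63.589 / 14.01 = 4.539 mol
Smallest is C at 2.27 mol; normalising gives C 1.000, H 4.000, N 2.000
Ratio ≈ 1:4:2, so the empirical formula is CH4N2
Empirical-formula mass = 44.06 g/mol
n = 131.4 / 44.06 = 2.98 ≈ 3
Molecular formula = (CH4N2)×3 = C3H12N6

C3H12N6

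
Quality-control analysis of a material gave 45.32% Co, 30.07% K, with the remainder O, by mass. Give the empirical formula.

Assume 100 g: 45.32 g Co, 30.07 g K, 24.61 g O.
n(Co) = 45.32/58.93 = 0.769, n(K) = 30.07/39.10 = 0.7691, n(O) = 24.61/16.00 = 1.538
Ratios (÷ 0.769): Co 1.000, K 1.000, O 2.000
≈ 1:1:2 → CoKO2

CoKO2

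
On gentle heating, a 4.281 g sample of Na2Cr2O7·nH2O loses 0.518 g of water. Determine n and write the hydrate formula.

Na2Cr2O7·2H2O

Mass of anhydrous Na2Cr2O7 = 4.281 − 0.518 = 3.763 g
mol H2O = 0.518 / 18.02 = 0.02875
Molar mass of Na2Cr2O7 = 261.98 g/mol → mol Na2Cr2O7 = 3.763 / 261.98 = 0.01436
n = 0.02875 / 0.01436 = 2.00 ≈ 2 → Na2Cr2O7·2H2O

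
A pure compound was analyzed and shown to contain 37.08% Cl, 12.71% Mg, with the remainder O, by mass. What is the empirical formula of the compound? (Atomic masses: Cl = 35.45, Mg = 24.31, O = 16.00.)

Cl2MgO6

Assume 100 g: 37.08 g Cl, 12.71 g Mg, 50.21 g O.
n(Cl) = 37.08/35.45 = 1.046, n(Mg) = 12.71/24.31 = 0.5228, n(O) = 50.21/16.00 = 3.138
Divide by the smallest (0.5228 mol Mg): Cl 2.001, Mg 1.000, O 6.002
≈ 2:1:6 → Cl2MgO6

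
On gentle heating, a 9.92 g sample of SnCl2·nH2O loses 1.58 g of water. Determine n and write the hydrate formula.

SnCl2·2H2O

Mass of anhydrous SnCl2 = 9.92 − 1.58 = 8.34 g
mol H2O = 1.58 / 18.02 = 0.08768
Molar mass of SnCl2 = 189.61 g/mol → mol SnCl2 = 8.34 / 189.61 = 0.04399
n = 0.08768 / 0.04399 = 1.99 ≈ 2 → SnCl2·2H2O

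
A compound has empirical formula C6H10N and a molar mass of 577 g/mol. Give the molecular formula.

Empirical-formula mass = 96.15 g/mol
n = 577 / 96.15 = 6.00 ≈ 6
Molecular formula = (C6H10N)6 = C36H60N6

C36H60N6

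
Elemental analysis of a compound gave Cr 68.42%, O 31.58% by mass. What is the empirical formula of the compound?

Cr2O3

Assume 100 g: 68.42 g Cr, 31.58 g O.
Moles — Cr: 68.42 / 52.00 = 1.316 mol; O: 31.58 / 16.00 = 1.974 mol
Smallest is Cr at 1.316 mol; normalising gives Cr 1.000, O 1.500
×2: Cr 2.00, O 3.00 → Cr2O3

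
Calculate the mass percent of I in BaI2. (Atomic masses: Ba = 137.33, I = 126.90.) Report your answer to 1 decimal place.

64.9%

Molar mass = 1(137.33) + 2(126.90) = 391.130 g/mol
Mass of I per mole = 2 × 126.90 = 253.800 g
% I = 253.800 / 391.130 × 100 = 64.9%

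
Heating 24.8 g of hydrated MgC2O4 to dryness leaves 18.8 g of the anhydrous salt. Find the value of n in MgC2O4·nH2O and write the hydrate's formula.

Mass of water lost = 24.8 − 18.8 = 6 g → 6 / 18.02 = 0.333 mol H2O
Molar mass of MgC2O4 = 112.33 g/mol → mol MgC2O4 = 18.8 / 112.33 = 0.1674
n = 0.333 / 0.1674 = 1.99 ≈ 2 → MgC2O4·2H2O

MgC2O4·2H2O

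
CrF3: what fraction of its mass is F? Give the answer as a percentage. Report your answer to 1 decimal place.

52.3%

Molar mass = 1(52.00) + 3(19.00) = 109.000 g/mol
Mass of F per mole = 3 × 19.00 = 57.000 g
% F = 57.000 / 109.000 × 100 = 52.3%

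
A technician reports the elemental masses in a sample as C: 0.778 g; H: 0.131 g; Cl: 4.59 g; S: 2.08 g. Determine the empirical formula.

n(C) = 0.778/12.01 = 0.06478, n(H) = 0.131/1.008 = 0.13, n(Cl) = 4.59/35.45 = 0.1295, n(S) = 2.08/32.07 = 0.06486
Divide by the smallest (0.06478 mol C): C 1.000, H 2.006, Cl 1.999, S 1.001
→ CH2Cl2S

CH2Cl2S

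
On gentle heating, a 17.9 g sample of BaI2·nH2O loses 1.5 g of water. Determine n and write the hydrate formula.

BaI2·2H2O

Mass of anhydrous BaI2 = 17.9 − 1.5 = 16.4 g
mol H2O = 1.5 / 18.02 = 0.08324
Molar mass of BaI2 = 391.13 g/mol → mol BaI2 = 16.4 / 391.13 = 0.04193
n = 0.08324 / 0.04193 = 1.99 ≈ 2 → BaI2·2H2O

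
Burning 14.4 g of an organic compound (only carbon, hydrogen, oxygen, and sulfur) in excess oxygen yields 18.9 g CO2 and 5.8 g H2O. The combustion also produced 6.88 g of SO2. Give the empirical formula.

mol C = 18.9 / 44.01 = 0.4294; mass C = 0.4294 × 12.01 = 5.158 g
mol H = 2 × (5.8 / 18.02) = 0.6437; mass H = 0.6437 × 1.008 = 0.6489 g
mol S = 6.88 / 64.07 = 0.1074; mass S = 3.444 g
mass O = 14.4 − (9.250) = 5.150 g → mol O = 0.3219
Divide by the smallest (0.1074 mol S): C 3.999, H 5.995, O 2.997, S 1.000
≈ 4:6:3:1 → C4H6O3S

C4H6O3S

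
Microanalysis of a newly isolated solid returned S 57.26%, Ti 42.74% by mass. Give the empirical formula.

S2Ti

Assume 100 g: 57.26 g S, 42.74 g Ti.
n(S) = 57.26/32.07 = 1.785, n(Ti) = 42.74/47.87 = 0.8928
Divide by the smallest (0.8928 mol Ti): S 2.000, Ti 1.000
→ S2Ti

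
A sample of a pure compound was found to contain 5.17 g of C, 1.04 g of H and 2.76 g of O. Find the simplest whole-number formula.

C5H12O2

n(C) = 5.17/12.01 = 0.4305, n(H) = 1.04/1.008 = 1.032, n(O) = 2.76/16.00 = 0.1725
Smallest is O at 0.1725 mol; normalising gives C 2.496, H 5.981, O 1.000
Multiply by 2: C 4.99, H 11.96, O 2.00 → C5H12O2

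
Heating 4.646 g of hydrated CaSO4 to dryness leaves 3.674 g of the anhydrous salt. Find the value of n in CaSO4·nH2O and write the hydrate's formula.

Mass of water lost = 4.646 − 3.674 = 0.972 g → 0.972 / 18.02 = 0.05394 mol H2O
Molar mass of CaSO4 = 136.15 g/mol → mol CaSO4 = 3.674 / 136.15 = 0.02698
n = 0.05394 / 0.02698 = 2.00 ≈ 2 → CaSO4·2H2O

CaSO4·2H2O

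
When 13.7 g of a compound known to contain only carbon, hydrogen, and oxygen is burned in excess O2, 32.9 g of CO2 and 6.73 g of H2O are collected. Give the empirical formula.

C3H3O

mol C = 32.9 / 44.01 = 0.7476; mass C = 0.7476 × 12.01 = 8.978 g
mol H = 2 × (6.73 / 18.02) = 0.7469; mass H = 0.7469 × 1.008 = 0.7529 g
mass O = 13.7 − (9.731) = 3.969 g → mol O = 0.2481
Ratios (÷ 0.2481): C 3.014, H 3.011, O 1.000
Ratio ≈ 3:3:1, so the empirical formula is C3H3O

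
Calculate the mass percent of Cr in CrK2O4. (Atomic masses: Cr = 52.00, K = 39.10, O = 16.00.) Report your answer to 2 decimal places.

Molar mass = 1(52.00) + 2(39.10) + 4(16.00) = 194.200 g/mol
Mass of Cr per mole = 1 × 52.00 = 52.000 g
% Cr = 52.000 / 194.200 × 100 = 26.78%

26.78%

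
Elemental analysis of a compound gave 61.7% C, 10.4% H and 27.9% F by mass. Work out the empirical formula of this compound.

C7H14F2

Assume 100 g: 61.7 g C, 10.4 g H, 27.9 g F.
Moles — C: 61.7 / 12.01 = 5.137 mol; H: 10.4 / 1.008 = 10.32 mol; F: 27.9 / 19.00 = 1.468 mol
Ratios (÷ 1.468): C 3.499, H 7.026, F 1.000
Multiply by 2: C 7.00, H 14.05, F 2.00 → C7H14F2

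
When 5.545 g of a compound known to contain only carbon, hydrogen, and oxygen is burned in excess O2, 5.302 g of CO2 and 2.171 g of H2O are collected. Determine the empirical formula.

mol C = 5.302 / 44.01 = 0.1205; mass C = 0.1205 × 12.01 = 1.447 g
mol H = 2 × (2.171 / 18.02) = 0.2410; mass H = 0.2410 × 1.008 = 0.2429 g
mass O = 5.545 − (1.690) = 3.855 g → mol O = 0.2410
Smallest is C at 0.1205 mol; normalising gives C 1.000, H 2.000, O 2.000
→ CH2O2

CH2O2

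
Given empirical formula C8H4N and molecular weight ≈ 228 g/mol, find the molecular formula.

C16H8N2

Empirical-formula mass = 114.12 g/mol
n = 228 / 114.12 = 2.00 ≈ 2
Molecular formula = (C8H4N)2 = C16H8N2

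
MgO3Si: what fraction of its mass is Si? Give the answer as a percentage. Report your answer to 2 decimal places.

Molar mass = 1(24.31) + 3(16.00) + 1(28.09) = 100.400 g/mol
Mass of Si per mole = 1 × 28.09 = 28.090 g
% Si = 28.090 / 100.400 × 100 = 27.98%

27.98%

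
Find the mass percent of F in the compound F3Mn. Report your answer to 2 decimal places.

Molar mass = 3(19.00) + 1(54.94) = 111.940 g/mol
Mass of F per mole = 3 × 19.00 = 57.000 g
% F = 57.000 / 111.940 × 100 = 50.92%

50.92%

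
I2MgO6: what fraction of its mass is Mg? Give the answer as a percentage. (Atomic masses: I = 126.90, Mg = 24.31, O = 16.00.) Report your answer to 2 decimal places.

6.50%

Molar mass = 2(126.90) + 1(24.31) + 6(16.00) = 374.110 g/mol
Mass of Mg per mole = 1 × 24.31 = 24.310 g
% Mg = 24.310 / 374.110 × 100 = 6.50%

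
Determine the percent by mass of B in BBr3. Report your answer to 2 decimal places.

4.32%

Molar mass = 1(10.81) + 3(79.90) = 250.510 g/mol
Mass of B per mole = 1 × 10.81 = 10.810 g
% B = 10.810 / 250.510 × 100 = 4.32%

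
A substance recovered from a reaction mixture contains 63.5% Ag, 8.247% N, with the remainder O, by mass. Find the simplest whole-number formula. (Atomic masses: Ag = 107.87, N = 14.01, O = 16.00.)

AgNO3

Assume 100 g: 63.5 g Ag, 8.247 g N, 28.253 g O.
Ag: 63.5 g ÷ 107.87 g/mol = 0.5887 mol
N: 8.247 g ÷ 14.01 g/mol = 0.5887 mol
O: 28.253 g ÷ 16.00 g/mol = 1.766 mol
Ratios (÷ 0.5887): Ag 1.000, N 1.000, O 3.000
→ AgNO3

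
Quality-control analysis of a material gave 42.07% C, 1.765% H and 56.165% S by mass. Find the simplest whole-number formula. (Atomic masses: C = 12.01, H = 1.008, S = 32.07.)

Assume 100 g: 42.07 g C, 1.765 g H, 56.165 g S.
Moles — C: 42.07 / 12.01 = 3.503 mol; H: 1.765 / 1.008 = 1.751 mol; S: 56.165 / 32.07 = 1.751 mol
Smallest is H at 1.751 mol; normalising gives C 2.001, H 1.000, S 1.000
≈ 2:1:1 → C2HS

C2HS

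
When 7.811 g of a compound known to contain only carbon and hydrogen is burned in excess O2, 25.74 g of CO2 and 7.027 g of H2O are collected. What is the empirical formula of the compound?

mol C = 25.74 / 44.01 = 0.5849; mass C = 0.5849 × 12.01 = 7.024 g
mol H = 2 × (7.027 / 18.02) = 0.7799; mass H = 0.7799 × 1.008 = 0.7862 g
Ratios (÷ 0.5849): C 1.000, H 1.333
×3: C 3.00, H 4.00 → C3H4

C3H4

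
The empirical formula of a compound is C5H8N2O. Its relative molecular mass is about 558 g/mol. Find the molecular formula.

C25H40N10O5

Empirical-formula mass = 112.13 g/mol
n = 558 / 112.13 = 4.98 ≈ 5
Molecular formula = (C5H8N2O)5 = C25H40N10O5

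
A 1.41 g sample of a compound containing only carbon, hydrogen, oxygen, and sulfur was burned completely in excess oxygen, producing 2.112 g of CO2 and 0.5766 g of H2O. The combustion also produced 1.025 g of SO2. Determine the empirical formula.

mol C = 2.112 / 44.01 = 0.04799; mass C = 0.04799 × 12.01 = 0.5763 g
mol H = 2 × (0.5766 / 18.02) = 0.06400; mass H = 0.06400 × 1.008 = 0.06451 g
mol S = 1.025 / 64.07 = 0.01600; mass S = 0.5131 g
mass O = 1.41 − (1.154) = 0.2561 g → mol O = 0.01601
Ratios (÷ 0.016): C 3.000, H 4.000, O 1.000, S 1.000
Ratio ≈ 3:4:1:1, so the empirical formula is C3H4OS

C3H4OS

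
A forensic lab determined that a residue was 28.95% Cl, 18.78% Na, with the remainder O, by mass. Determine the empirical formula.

Assume 100 g: 28.95 g Cl, 18.78 g Na, 52.27 g O.
Cl: 28.95 g ÷ 35.45 g/mol = 0.8166 mol
Na: 18.78 g ÷ 22.99 g/mol = 0.8169 mol
O: 52.27 g ÷ 16.00 g/mol = 3.267 mol
Ratios (÷ 0.8166): Cl 1.000, Na 1.000, O 4.000
≈ 1:1:4 → ClNaO4

ClNaO4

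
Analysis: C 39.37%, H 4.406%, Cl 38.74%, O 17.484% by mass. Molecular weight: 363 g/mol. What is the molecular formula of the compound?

C12H16Cl4O4

Assume 100 g: 39.37 g C, 4.406 g H, 38.74 g Cl, 17.484 g O.
C: 39.37 g ÷ 12.01 g/mol = 3.278 mol
H: 4.406 g ÷ 1.008 g/mol = 4.371 mol
Cl: 38.74 g ÷ 35.45 g/mol = 1.093 mol
O: 17.484 g ÷ 16.00 g/mol = 1.093 mol
Smallest is O at 1.093 mol; normalising gives C 3.000, H 4.000, Cl 1.000, O 1.000
→ C3H4ClO
Empirical-formula mass = 91.51 g/mol
n = 363 / 91.51 = 3.97 ≈ 4
Molecular formula = (C3H4ClO)×4 = C12H16Cl4O4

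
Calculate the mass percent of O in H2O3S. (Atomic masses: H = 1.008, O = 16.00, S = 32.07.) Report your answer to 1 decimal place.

Molar mass = 2(1.008) + 3(16.00) + 1(32.07) = 82.086 g/mol
Mass of O per mole = 3 × 16.00 = 48.000 g
% O = 48.000 / 82.086 × 100 = 58.5%

58.5%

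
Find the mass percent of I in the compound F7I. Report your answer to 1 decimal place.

48.8%

Molar mass = 7(19.00) + 1(126.90) = 259.900 g/mol
Mass of I per mole = 1 × 126.90 = 126.900 g
% I = 126.900 / 259.900 × 100 = 48.8%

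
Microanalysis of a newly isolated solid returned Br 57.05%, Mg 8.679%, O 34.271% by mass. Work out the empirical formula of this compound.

Br2MgO6

Assume 100 g: 57.05 g Br, 8.679 g Mg, 34.271 g O.
n(Br) = 57.05/79.90 = 0.714, n(Mg) = 8.679/24.31 = 0.357, n(O) = 34.271/16.00 = 2.142
Divide by the smallest (0.357 mol Mg): Br 2.000, Mg 1.000, O 6.000
→ Br2MgO6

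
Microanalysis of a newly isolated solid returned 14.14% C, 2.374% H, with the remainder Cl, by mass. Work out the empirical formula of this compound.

CH2Cl2

Assume 100 g: 14.14 g C, 2.374 g H, 83.486 g Cl.
Moles — C: 14.14 / 12.01 = 1.177 mol; H: 2.374 / 1.008 = 2.355 mol; Cl: 83.486 / 35.45 = 2.355 mol
Smallest is C at 1.177 mol; normalising gives C 1.000, H 2.000, Cl 2.000
Ratio ≈ 1:2:2, so the empirical formula is CH2Cl2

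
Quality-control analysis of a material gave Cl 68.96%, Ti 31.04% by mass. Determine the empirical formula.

Cl3Ti

Assume 100 g: 68.96 g Cl, 31.04 g Ti.
Cl: 68.96 g ÷ 35.45 g/mol = 1.945 mol
Ti: 31.04 g ÷ 47.87 g/mol = 0.6484 mol
Smallest is Ti at 0.6484 mol; normalising gives Cl 3.000, Ti 1.000
Ratio ≈ 3:1, so the empirical formula is Cl3Ti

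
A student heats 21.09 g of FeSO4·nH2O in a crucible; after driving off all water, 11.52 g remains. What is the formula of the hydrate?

FeSO4·7H2O

Mass of water lost = 21.09 − 11.52 = 9.57 g → 9.57 / 18.02 = 0.5311 mol H2O
Molar mass of FeSO4 = 151.92 g/mol → mol FeSO4 = 11.52 / 151.92 = 0.07583
n = 0.5311 / 0.07583 = 7.00 ≈ 7 → FeSO4·7H2O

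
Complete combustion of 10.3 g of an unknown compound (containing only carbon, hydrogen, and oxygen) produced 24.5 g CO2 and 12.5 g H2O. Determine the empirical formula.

C4H10O

mol C = 24.5 / 44.01 = 0.5567; mass C = 0.5567 × 12.01 = 6.686 g
mol H = 2 × (12.5 / 18.02) = 1.387; mass H = 1.387 × 1.008 = 1.398 g
mass O = 10.3 − (8.084) = 2.216 g → mol O = 0.1385
Ratios (÷ 0.1385): C 4.020, H 10.018, O 1.000
≈ 4:10:1 → C4H10O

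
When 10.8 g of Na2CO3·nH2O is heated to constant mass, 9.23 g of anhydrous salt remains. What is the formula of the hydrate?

Mass of water lost = 10.8 − 9.23 = 1.57 g → 1.57 / 18.02 = 0.08713 mol H2O
Molar mass of Na2CO3 = 105.99 g/mol → mol Na2CO3 = 9.23 / 105.99 = 0.08708
n = 0.08713 / 0.08708 = 1.00 ≈ 1 → Na2CO3·H2O

Na2CO3·H2O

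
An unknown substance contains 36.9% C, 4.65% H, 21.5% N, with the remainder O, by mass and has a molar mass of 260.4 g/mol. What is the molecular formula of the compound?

C8H12N4O6

Assume 100 g: 36.9 g C, 4.65 g H, 21.5 g N, 36.95 g O.
C: 36.9 g ÷ 12.01 g/mol = 3.072 mol
H: 4.65 g ÷ 1.008 g/mol = 4.613 mol
N: 21.5 g ÷ 14.01 g/mol = 1.535 mol
O: 36.95 g ÷ 16.00 g/mol = 2.309 mol
Ratios (÷ 1.535): C 2.002, H 3.006, N 1.000, O 1.505
×2: C 4.00, H 6.01, N 2.00, O 3.01 → C4H6N2O3
Empirical-formula mass = 130.11 g/mol
n = 260.4 / 130.11 = 2.00 ≈ 2
Molecular formula = (C4H6N2O3)×2 = C8H12N4O6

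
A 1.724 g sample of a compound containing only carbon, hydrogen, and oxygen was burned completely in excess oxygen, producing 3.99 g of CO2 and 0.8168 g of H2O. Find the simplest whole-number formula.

mol C = 3.99 / 44.01 = 0.09066; mass C = 0.09066 × 12.01 = 1.089 g
mol H = 2 × (0.8168 / 18.02) = 0.09065; mass H = 0.09065 × 1.008 = 0.09138 g
mass O = 1.724 − (1.180) = 0.5438 g → mol O = 0.03399
Smallest is O at 0.03399 mol; normalising gives C 2.668, H 2.667, O 1.000
×3: C 8.00, H 8.00, O 3.00 → C8H8O3

C8H8O3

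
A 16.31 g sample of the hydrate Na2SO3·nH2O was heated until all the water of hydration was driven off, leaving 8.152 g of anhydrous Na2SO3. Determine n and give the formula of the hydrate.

Na2SO3·7H2O

Mass of water lost = 16.31 − 8.152 = 8.158 g → 8.158 / 18.02 = 0.4527 mol H2O
Molar mass of Na2SO3 = 126.05 g/mol → mol Na2SO3 = 8.152 / 126.05 = 0.06467
n = 0.4527 / 0.06467 = 7.00 ≈ 7 → Na2SO3·7H2O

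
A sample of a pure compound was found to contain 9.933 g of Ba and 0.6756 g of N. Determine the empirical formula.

Ba3N2

n(Ba) = 9.933/137.33 = 0.07233, n(N) = 0.6756/14.01 = 0.04822
Smallest is N at 0.04822 mol; normalising gives Ba 1.500, N 1.000
×2: Ba 3.00, N 2.00 → Ba3N2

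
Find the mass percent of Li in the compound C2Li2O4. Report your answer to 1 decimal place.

13.6%

Molar mass = 2(12.01) + 2(6.94) + 4(16.00) = 101.900 g/mol
Mass of Li per mole = 2 × 6.94 = 13.880 g
% Li = 13.880 / 101.900 × 100 = 13.6%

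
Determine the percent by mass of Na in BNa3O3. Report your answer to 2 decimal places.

Molar mass = 1(10.81) + 3(22.99) + 3(16.00) = 127.780 g/mol
Mass of Na per mole = 3 × 22.99 = 68.970 g
% Na = 68.970 / 127.780 × 100 = 53.98%

53.98%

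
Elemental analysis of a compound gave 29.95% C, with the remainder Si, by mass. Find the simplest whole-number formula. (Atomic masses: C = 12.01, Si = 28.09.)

Assume 100 g: 29.95 g C, 70.05 g Si.
n(C) = 29.95/12.01 = 2.494, n(Si) = 70.05/28.09 = 2.494
Ratios (÷ 2.494): C 1.000, Si 1.000
≈ 1:1 → CSi

CSi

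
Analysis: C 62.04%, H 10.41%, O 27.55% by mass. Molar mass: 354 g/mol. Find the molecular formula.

C18H36O6

Assume 100 g: 62.04 g C, 10.41 g H, 27.55 g O.
Moles — C: 62.04 / 12.01 = 5.166 mol; H: 10.41 / 1.008 = 10.33 mol; O: 27.55 / 16.00 = 1.722 mol
Divide by the smallest (1.722 mol O): C 3.000, H 5.998, O 1.000
→ C3H6O
Empirical-formula mass = 58.08 g/mol
n = 354 / 58.08 = 6.10 ≈ 6
Molecular formula = (C3H6O)×6 = C18H36O6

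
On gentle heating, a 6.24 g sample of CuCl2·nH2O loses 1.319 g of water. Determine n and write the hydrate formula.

Mass of anhydrous CuCl2 = 6.24 − 1.319 = 4.921 g
mol H2O = 1.319 / 18.02 = 0.0732
Molar mass of CuCl2 = 134.45 g/mol → mol CuCl2 = 4.921 / 134.45 = 0.0366
n = 0.0732 / 0.0366 = 2.00 ≈ 2 → CuCl2·2H2O

CuCl2·2H2O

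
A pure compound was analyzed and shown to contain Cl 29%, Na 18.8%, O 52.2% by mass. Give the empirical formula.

ClNaO4

Assume 100 g: 29 g Cl, 18.8 g Na, 52.2 g O.
Moles — Cl: 29 / 35.45 = 0.8181 mol; Na: 18.8 / 22.99 = 0.8177 mol; O: 52.2 / 16.00 = 3.263 mol
Smallest is Na at 0.8177 mol; normalising gives Cl 1.000, Na 1.000, O 3.990
≈ 1:1:4 → ClNaO4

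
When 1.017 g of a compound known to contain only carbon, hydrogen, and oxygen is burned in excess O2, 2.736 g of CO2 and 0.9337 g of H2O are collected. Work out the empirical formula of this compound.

C6H10O

mol C = 2.736 / 44.01 = 0.06217; mass C = 0.06217 × 12.01 = 0.7466 g
mol H = 2 × (0.9337 / 18.02) = 0.1036; mass H = 0.1036 × 1.008 = 0.1045 g
mass O = 1.017 − (0.8511) = 0.1659 g → mol O = 0.01037
Smallest is O at 0.01037 mol; normalising gives C 5.995, H 9.994, O 1.000
≈ 6:10:1 → C6H10O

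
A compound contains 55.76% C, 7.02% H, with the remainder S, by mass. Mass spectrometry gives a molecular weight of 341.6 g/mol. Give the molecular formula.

C16H24S4

Assume 100 g: 55.76 g C, 7.02 g H, 37.22 g S.
n(C) = 55.76/12.01 = 4.643, n(H) = 7.02/1.008 = 6.964, n(S) = 37.22/32.07 = 1.161
Ratios (÷ 1.161): C 4.000, H 6.001, S 1.000
≈ 4:6:1 → C4H6S
Empirical-formula mass = 86.16 g/mol
n = 341.6 / 86.16 = 3.96 ≈ 4
Molecular formula = (C4H6S)×4 = C16H24S4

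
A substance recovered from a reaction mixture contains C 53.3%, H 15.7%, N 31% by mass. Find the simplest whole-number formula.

C2H7N

Assume 100 g: 53.3 g C, 15.7 g H, 31 g N.
n(C) = 53.3/12.01 = 4.438, n(H) = 15.7/1.008 = 15.58, n(N) = 31/14.01 = 2.213
Divide by the smallest (2.213 mol N): C 2.006, H 7.039, N 1.000
≈ 2:7:1 → C2H7N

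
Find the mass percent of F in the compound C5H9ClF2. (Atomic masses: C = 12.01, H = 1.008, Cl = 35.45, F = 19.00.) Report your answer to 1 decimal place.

26.7%

Molar mass = 5(12.01) + 9(1.008) + 1(35.45) + 2(19.00) = 142.572 g/mol
Mass of F per mole = 2 × 19.00 = 38.000 g
% F = 38.000 / 142.572 × 100 = 26.7%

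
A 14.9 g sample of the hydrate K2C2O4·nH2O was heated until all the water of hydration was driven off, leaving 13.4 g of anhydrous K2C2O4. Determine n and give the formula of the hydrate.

Mass of water lost = 14.9 − 13.4 = 1.5 g → 1.5 / 18.02 = 0.08324 mol H2O
Molar mass of K2C2O4 = 166.22 g/mol → mol K2C2O4 = 13.4 / 166.22 = 0.08062
n = 0.08324 / 0.08062 = 1.03 ≈ 1 → K2C2O4·H2O

K2C2O4·H2O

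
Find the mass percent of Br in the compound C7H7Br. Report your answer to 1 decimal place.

Molar mass = 7(12.01) + 7(1.008) + 1(79.90) = 171.026 g/mol
Mass of Br per mole = 1 × 79.90 = 79.900 g
% Br = 79.900 / 171.026 × 100 = 46.7%

46.7%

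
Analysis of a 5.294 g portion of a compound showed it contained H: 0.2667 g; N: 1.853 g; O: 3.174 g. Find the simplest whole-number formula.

H: 0.2667 g ÷ 1.008 g/mol = 0.2646 mol
N: 1.853 g ÷ 14.01 g/mol = 0.1323 mol
O: 3.174 g ÷ 16.00 g/mol = 0.1984 mol
Divide by the smallest (0.1323 mol N): H 2.000, N 1.000, O 1.500
Scaling by 2: H 4.00, N 2.00, O 3.00 → H4N2O3

H4N2O3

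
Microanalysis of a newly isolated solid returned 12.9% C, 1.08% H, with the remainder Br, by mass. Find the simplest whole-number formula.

Assume 100 g: 12.9 g C, 1.08 g H, 86.02 g Br.
Moles — C: 12.9 / 12.01 = 1.074 mol; H: 1.08 / 1.008 = 1.071 mol; Br: 86.02 / 79.90 = 1.077 mol
Smallest is H at 1.071 mol; normalising gives C 1.002, H 1.000, Br 1.005
→ CHBr

CHBr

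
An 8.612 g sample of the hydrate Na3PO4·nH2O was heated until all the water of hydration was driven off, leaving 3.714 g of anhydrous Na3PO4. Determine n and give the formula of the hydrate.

Mass of water lost = 8.612 − 3.714 = 4.898 g → 4.898 / 18.02 = 0.2718 mol H2O
Molar mass of Na3PO4 = 163.94 g/mol → mol Na3PO4 = 3.714 / 163.94 = 0.02265
n = 0.2718 / 0.02265 = 12.00 ≈ 12 → Na3PO4·12H2O

Na3PO4·12H2O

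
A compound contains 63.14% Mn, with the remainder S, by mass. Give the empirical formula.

Assume 100 g: 63.14 g Mn, 36.86 g S.
Mn: 63.14 g ÷ 54.94 g/mol = 1.149 mol
S: 36.86 g ÷ 32.07 g/mol = 1.149 mol
Smallest is Mn at 1.149 mol; normalising gives Mn 1.000, S 1.000
→ MnS

MnS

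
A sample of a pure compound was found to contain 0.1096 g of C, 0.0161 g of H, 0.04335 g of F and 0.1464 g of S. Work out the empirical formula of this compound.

C4H7FS2

Moles — C: 0.1096 / 12.01 = 0.009126 mol; H: 0.0161 / 1.008 = 0.01597 mol; F: 0.04335 / 19.00 = 0.002282 mol; S: 0.1464 / 32.07 = 0.004565 mol
Smallest is F at 0.002282 mol; normalising gives C 4.000, H 7.001, F 1.000, S 2.001
≈ 4:7:1:2 → C4H7FS2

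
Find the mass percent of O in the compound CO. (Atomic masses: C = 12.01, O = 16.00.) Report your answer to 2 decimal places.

Molar mass = 1(12.01) + 1(16.00) = 28.010 g/mol
Mass of O per mole = 1 × 16.00 = 16.000 g
% O = 16.000 / 28.010 × 100 = 57.12%

57.12%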